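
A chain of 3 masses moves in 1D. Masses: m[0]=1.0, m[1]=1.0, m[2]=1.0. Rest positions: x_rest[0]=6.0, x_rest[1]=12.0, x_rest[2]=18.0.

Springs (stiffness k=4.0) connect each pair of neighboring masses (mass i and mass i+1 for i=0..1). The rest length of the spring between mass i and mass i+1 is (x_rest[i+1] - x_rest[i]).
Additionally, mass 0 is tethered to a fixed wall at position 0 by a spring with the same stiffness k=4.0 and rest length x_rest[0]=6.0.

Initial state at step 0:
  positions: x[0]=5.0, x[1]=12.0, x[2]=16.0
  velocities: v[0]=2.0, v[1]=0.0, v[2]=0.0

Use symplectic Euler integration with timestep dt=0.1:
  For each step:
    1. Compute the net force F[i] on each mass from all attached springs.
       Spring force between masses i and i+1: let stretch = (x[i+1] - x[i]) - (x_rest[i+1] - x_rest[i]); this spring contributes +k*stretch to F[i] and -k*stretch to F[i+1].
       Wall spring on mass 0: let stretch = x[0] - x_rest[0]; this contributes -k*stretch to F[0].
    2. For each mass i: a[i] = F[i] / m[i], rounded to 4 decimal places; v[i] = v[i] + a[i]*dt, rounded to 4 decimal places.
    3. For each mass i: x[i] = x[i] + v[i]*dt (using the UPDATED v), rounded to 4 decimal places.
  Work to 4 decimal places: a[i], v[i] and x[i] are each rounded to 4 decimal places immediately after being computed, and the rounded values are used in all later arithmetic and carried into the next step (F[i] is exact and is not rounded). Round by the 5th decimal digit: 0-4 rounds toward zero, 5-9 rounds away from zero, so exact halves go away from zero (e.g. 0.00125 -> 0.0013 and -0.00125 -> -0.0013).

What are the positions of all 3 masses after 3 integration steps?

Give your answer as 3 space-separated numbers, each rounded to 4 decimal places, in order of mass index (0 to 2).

Step 0: x=[5.0000 12.0000 16.0000] v=[2.0000 0.0000 0.0000]
Step 1: x=[5.2800 11.8800 16.0800] v=[2.8000 -1.2000 0.8000]
Step 2: x=[5.6128 11.6640 16.2320] v=[3.3280 -2.1600 1.5200]
Step 3: x=[5.9631 11.3887 16.4413] v=[3.5034 -2.7533 2.0928]

Answer: 5.9631 11.3887 16.4413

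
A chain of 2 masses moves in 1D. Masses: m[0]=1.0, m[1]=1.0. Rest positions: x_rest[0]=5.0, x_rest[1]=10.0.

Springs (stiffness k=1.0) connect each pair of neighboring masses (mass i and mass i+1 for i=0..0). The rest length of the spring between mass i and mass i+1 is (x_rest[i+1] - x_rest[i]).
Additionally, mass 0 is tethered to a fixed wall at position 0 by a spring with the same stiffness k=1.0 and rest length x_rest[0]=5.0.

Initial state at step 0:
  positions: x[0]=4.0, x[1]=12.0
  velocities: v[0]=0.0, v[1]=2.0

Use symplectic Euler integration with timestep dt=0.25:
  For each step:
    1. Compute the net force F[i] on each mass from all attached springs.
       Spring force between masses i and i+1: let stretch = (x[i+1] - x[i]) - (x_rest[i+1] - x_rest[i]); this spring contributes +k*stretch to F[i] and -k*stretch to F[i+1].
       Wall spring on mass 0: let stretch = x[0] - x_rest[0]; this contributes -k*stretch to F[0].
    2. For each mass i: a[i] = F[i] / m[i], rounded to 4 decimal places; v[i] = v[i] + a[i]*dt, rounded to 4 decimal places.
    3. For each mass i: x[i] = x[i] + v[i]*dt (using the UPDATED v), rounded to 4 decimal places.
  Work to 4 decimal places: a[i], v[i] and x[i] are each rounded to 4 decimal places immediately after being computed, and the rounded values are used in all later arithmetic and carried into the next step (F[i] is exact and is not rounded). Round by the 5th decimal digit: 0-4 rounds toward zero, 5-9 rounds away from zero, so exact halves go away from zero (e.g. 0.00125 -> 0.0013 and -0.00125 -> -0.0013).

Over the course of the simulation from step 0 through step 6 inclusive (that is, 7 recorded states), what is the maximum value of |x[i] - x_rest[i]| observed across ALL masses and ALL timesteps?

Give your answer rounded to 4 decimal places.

Step 0: x=[4.0000 12.0000] v=[0.0000 2.0000]
Step 1: x=[4.2500 12.3125] v=[1.0000 1.2500]
Step 2: x=[4.7383 12.4336] v=[1.9531 0.4844]
Step 3: x=[5.4114 12.3863] v=[2.6924 -0.1894]
Step 4: x=[6.1822 12.2155] v=[3.0833 -0.6831]
Step 5: x=[6.9437 11.9802] v=[3.0461 -0.9414]
Step 6: x=[7.5860 11.7426] v=[2.5693 -0.9505]
Max displacement = 2.5860

Answer: 2.5860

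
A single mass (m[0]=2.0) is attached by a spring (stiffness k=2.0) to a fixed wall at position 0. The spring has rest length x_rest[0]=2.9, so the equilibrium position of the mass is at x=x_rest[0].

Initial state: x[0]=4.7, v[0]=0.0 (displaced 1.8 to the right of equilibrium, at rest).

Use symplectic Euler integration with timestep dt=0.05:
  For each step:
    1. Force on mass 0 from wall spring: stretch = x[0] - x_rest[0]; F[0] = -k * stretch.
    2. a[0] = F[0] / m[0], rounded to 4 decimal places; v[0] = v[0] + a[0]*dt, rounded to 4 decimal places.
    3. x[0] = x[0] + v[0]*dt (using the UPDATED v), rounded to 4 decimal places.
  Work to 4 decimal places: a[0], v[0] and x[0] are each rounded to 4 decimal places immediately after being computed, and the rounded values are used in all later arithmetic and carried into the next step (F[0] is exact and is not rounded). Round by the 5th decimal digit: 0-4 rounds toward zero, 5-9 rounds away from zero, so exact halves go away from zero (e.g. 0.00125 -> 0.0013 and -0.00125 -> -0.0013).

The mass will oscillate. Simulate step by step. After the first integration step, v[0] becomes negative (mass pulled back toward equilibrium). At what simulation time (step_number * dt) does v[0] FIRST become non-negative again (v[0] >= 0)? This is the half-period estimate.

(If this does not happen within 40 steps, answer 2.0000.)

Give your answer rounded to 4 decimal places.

Answer: 2.0000

Derivation:
Step 0: x=[4.7000] v=[0.0000]
Step 1: x=[4.6955] v=[-0.0900]
Step 2: x=[4.6865] v=[-0.1798]
Step 3: x=[4.6730] v=[-0.2691]
Step 4: x=[4.6551] v=[-0.3578]
Step 5: x=[4.6328] v=[-0.4456]
Step 6: x=[4.6062] v=[-0.5322]
Step 7: x=[4.5753] v=[-0.6175]
Step 8: x=[4.5402] v=[-0.7013]
Step 9: x=[4.5010] v=[-0.7833]
Step 10: x=[4.4578] v=[-0.8634]
Step 11: x=[4.4107] v=[-0.9413]
Step 12: x=[4.3599] v=[-1.0168]
Step 13: x=[4.3054] v=[-1.0898]
Step 14: x=[4.2474] v=[-1.1601]
Step 15: x=[4.1860] v=[-1.2275]
Step 16: x=[4.1214] v=[-1.2918]
Step 17: x=[4.0538] v=[-1.3529]
Step 18: x=[3.9833] v=[-1.4106]
Step 19: x=[3.9101] v=[-1.4648]
Step 20: x=[3.8343] v=[-1.5153]
Step 21: x=[3.7562] v=[-1.5620]
Step 22: x=[3.6760] v=[-1.6048]
Step 23: x=[3.5938] v=[-1.6436]
Step 24: x=[3.5099] v=[-1.6783]
Step 25: x=[3.4245] v=[-1.7088]
Step 26: x=[3.3378] v=[-1.7350]
Step 27: x=[3.2500] v=[-1.7569]
Step 28: x=[3.1613] v=[-1.7744]
Step 29: x=[3.0719] v=[-1.7875]
Step 30: x=[2.9821] v=[-1.7961]
Step 31: x=[2.8921] v=[-1.8002]
Step 32: x=[2.8021] v=[-1.7998]
Step 33: x=[2.7124] v=[-1.7949]
Step 34: x=[2.6231] v=[-1.7855]
Step 35: x=[2.5345] v=[-1.7717]
Step 36: x=[2.4468] v=[-1.7534]
Step 37: x=[2.3603] v=[-1.7307]
Step 38: x=[2.2751] v=[-1.7037]
Step 39: x=[2.1915] v=[-1.6725]
Step 40: x=[2.1096] v=[-1.6371]
v[0] did not become non-negative within 40 steps; using fallback time=2.0000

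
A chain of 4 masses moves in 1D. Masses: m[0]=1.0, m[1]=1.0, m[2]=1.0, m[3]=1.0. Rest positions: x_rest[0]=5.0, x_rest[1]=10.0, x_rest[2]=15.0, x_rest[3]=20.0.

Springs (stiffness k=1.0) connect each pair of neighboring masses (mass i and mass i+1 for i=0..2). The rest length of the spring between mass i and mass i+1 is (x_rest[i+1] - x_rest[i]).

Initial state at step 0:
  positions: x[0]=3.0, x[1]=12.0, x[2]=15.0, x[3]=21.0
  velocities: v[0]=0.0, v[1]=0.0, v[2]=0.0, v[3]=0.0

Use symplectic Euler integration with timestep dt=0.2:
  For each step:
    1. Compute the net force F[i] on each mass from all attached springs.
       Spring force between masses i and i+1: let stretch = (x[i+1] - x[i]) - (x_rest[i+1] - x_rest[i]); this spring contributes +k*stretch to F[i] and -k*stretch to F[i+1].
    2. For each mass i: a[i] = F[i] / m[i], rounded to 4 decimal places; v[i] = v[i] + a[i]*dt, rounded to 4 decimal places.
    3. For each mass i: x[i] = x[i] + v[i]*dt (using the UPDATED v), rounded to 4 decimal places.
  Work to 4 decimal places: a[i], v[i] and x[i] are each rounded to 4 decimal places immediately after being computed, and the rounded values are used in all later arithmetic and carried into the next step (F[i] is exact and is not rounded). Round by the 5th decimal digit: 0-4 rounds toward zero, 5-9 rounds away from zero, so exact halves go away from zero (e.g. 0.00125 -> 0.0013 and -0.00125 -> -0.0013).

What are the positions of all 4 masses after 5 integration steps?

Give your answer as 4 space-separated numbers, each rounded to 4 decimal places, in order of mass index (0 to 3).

Answer: 4.8900 9.3593 16.1558 20.5950

Derivation:
Step 0: x=[3.0000 12.0000 15.0000 21.0000] v=[0.0000 0.0000 0.0000 0.0000]
Step 1: x=[3.1600 11.7600 15.1200 20.9600] v=[0.8000 -1.2000 0.6000 -0.2000]
Step 2: x=[3.4640 11.3104 15.3392 20.8864] v=[1.5200 -2.2480 1.0960 -0.3680]
Step 3: x=[3.8819 10.7081 15.6191 20.7909] v=[2.0893 -3.0115 1.3997 -0.4774]
Step 4: x=[4.3728 10.0292 15.9095 20.6885] v=[2.4545 -3.3945 1.4519 -0.5118]
Step 5: x=[4.8900 9.3593 16.1558 20.5950] v=[2.5858 -3.3497 1.2316 -0.4676]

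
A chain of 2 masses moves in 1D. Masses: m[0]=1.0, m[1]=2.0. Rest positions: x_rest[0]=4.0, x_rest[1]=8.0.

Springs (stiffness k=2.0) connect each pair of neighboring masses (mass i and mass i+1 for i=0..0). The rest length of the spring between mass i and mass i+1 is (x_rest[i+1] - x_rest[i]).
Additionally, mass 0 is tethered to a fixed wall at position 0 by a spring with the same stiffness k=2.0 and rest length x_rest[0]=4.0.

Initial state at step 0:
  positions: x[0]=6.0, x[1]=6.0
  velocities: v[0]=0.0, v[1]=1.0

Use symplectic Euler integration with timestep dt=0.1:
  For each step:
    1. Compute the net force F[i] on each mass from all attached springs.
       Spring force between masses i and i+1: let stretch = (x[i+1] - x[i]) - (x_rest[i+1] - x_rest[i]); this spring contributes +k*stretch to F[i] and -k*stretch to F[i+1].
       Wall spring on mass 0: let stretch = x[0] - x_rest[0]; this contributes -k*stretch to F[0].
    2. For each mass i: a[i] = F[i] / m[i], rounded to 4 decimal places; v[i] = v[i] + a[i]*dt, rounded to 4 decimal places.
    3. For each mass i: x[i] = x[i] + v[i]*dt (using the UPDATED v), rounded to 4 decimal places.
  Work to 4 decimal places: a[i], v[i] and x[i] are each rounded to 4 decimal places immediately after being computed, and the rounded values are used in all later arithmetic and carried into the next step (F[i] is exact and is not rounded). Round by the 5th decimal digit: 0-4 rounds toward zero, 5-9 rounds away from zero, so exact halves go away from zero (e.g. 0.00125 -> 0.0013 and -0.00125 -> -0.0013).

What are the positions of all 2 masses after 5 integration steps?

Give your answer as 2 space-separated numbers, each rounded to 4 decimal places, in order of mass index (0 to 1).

Answer: 4.4269 7.0266

Derivation:
Step 0: x=[6.0000 6.0000] v=[0.0000 1.0000]
Step 1: x=[5.8800 6.1400] v=[-1.2000 1.4000]
Step 2: x=[5.6476 6.3174] v=[-2.3240 1.7740]
Step 3: x=[5.3156 6.5281] v=[-3.3196 2.1070]
Step 4: x=[4.9016 6.7667] v=[-4.1402 2.3858]
Step 5: x=[4.4269 7.0266] v=[-4.7475 2.5993]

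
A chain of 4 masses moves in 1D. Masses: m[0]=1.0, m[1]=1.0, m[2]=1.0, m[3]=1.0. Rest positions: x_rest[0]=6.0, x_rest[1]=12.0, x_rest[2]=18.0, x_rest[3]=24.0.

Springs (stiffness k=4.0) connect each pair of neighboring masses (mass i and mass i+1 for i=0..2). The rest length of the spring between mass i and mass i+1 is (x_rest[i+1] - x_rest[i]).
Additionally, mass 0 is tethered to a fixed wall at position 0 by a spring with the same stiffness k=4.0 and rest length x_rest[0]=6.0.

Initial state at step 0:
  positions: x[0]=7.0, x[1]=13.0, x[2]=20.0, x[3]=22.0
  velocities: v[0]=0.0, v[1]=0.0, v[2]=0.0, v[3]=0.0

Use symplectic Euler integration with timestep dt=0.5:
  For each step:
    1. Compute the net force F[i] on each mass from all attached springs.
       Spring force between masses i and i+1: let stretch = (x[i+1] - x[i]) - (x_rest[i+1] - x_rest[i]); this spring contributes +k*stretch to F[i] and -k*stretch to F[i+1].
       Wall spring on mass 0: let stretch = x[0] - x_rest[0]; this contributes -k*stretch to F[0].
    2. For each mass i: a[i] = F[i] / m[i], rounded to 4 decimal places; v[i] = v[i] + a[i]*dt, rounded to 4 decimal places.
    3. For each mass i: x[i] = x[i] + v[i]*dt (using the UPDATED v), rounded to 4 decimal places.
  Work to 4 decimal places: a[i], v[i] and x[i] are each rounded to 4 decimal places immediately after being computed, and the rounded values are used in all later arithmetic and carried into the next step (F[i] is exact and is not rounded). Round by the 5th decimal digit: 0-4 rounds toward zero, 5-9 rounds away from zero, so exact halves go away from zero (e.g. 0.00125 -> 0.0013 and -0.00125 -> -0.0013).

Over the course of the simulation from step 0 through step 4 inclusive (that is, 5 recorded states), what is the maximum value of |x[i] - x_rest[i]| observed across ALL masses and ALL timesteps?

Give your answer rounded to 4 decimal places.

Step 0: x=[7.0000 13.0000 20.0000 22.0000] v=[0.0000 0.0000 0.0000 0.0000]
Step 1: x=[6.0000 14.0000 15.0000 26.0000] v=[-2.0000 2.0000 -10.0000 8.0000]
Step 2: x=[7.0000 8.0000 20.0000 25.0000] v=[2.0000 -12.0000 10.0000 -2.0000]
Step 3: x=[2.0000 13.0000 18.0000 25.0000] v=[-10.0000 10.0000 -4.0000 0.0000]
Step 4: x=[6.0000 12.0000 18.0000 24.0000] v=[8.0000 -2.0000 0.0000 -2.0000]
Max displacement = 4.0000

Answer: 4.0000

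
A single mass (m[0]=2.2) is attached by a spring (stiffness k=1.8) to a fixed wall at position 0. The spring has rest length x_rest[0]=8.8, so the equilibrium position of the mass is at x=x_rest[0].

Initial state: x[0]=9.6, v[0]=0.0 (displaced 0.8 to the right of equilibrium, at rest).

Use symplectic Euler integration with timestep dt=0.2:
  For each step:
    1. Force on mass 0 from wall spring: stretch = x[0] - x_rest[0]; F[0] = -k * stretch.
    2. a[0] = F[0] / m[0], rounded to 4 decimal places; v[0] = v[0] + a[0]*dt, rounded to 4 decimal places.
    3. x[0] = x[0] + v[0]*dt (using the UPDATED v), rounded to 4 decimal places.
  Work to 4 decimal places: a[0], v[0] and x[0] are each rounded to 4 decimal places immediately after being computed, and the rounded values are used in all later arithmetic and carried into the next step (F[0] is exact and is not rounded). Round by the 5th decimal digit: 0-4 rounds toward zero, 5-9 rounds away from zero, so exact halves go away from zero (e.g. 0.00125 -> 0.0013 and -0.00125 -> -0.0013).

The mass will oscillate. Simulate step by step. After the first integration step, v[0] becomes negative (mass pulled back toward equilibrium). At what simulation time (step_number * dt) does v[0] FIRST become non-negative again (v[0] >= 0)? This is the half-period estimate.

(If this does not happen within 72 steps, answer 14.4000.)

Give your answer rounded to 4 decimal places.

Step 0: x=[9.6000] v=[0.0000]
Step 1: x=[9.5738] v=[-0.1309]
Step 2: x=[9.5223] v=[-0.2575]
Step 3: x=[9.4472] v=[-0.3757]
Step 4: x=[9.3509] v=[-0.4816]
Step 5: x=[9.2366] v=[-0.5717]
Step 6: x=[9.1080] v=[-0.6431]
Step 7: x=[8.9693] v=[-0.6935]
Step 8: x=[8.8251] v=[-0.7212]
Step 9: x=[8.6800] v=[-0.7253]
Step 10: x=[8.5389] v=[-0.7057]
Step 11: x=[8.4063] v=[-0.6630]
Step 12: x=[8.2866] v=[-0.5986]
Step 13: x=[8.1837] v=[-0.5146]
Step 14: x=[8.1009] v=[-0.4138]
Step 15: x=[8.0410] v=[-0.2994]
Step 16: x=[8.0060] v=[-0.1752]
Step 17: x=[7.9969] v=[-0.0453]
Step 18: x=[8.0141] v=[0.0861]
First v>=0 after going negative at step 18, time=3.6000

Answer: 3.6000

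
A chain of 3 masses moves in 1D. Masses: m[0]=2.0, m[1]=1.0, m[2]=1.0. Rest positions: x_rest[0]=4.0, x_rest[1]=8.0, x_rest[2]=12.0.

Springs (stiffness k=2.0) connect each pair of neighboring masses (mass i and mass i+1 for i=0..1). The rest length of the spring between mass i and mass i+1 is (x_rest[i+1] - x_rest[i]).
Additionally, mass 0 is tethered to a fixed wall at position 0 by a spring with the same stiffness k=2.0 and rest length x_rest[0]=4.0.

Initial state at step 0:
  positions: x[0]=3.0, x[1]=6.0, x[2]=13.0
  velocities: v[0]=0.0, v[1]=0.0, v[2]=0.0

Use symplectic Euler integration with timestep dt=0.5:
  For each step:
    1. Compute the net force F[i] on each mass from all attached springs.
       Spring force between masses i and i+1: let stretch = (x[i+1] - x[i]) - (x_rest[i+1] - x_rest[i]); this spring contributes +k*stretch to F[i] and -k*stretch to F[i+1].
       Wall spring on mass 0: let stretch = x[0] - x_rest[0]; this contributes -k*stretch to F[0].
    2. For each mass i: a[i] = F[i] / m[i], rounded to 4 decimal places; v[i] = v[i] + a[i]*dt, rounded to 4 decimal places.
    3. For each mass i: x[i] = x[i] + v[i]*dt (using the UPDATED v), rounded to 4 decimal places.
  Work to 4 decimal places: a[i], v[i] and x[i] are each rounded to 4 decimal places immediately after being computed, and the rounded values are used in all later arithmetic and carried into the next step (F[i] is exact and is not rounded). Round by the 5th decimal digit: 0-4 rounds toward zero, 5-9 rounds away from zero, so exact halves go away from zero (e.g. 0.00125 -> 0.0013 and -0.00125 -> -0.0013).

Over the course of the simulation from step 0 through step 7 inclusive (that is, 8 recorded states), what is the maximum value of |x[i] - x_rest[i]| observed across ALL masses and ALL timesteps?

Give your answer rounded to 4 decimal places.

Step 0: x=[3.0000 6.0000 13.0000] v=[0.0000 0.0000 0.0000]
Step 1: x=[3.0000 8.0000 11.5000] v=[0.0000 4.0000 -3.0000]
Step 2: x=[3.5000 9.2500 10.2500] v=[1.0000 2.5000 -2.5000]
Step 3: x=[4.5625 8.1250 10.5000] v=[2.1250 -2.2500 0.5000]
Step 4: x=[5.3750 6.4063 11.5625] v=[1.6250 -3.4375 2.1250]
Step 5: x=[5.1016 6.7500 12.0469] v=[-0.5469 0.6874 0.9688]
Step 6: x=[3.9649 8.9180 11.8829] v=[-2.2735 4.3359 -0.3281]
Step 7: x=[3.0752 10.0919 12.2364] v=[-1.7794 2.3477 0.7070]
Max displacement = 2.0919

Answer: 2.0919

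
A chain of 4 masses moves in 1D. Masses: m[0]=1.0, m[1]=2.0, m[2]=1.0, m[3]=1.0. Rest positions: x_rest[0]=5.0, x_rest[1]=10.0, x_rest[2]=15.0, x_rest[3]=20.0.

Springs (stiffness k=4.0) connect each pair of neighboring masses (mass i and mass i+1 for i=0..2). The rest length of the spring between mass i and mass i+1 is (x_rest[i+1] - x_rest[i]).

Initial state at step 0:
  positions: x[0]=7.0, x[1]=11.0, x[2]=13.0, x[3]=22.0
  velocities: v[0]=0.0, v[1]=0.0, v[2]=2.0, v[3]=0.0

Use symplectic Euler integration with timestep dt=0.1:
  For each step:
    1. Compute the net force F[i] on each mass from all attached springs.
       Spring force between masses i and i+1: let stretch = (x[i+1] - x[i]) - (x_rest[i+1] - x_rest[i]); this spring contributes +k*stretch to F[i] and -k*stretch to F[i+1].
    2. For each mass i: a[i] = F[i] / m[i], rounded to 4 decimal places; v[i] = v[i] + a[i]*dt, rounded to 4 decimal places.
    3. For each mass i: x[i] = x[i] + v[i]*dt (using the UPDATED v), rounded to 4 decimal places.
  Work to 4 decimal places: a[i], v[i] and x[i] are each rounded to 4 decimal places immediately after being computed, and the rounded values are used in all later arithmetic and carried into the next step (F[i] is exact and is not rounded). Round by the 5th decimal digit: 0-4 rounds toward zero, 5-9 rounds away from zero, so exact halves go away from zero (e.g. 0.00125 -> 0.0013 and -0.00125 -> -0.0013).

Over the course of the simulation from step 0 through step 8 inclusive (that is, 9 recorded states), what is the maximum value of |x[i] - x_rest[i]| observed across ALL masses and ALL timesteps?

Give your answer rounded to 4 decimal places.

Step 0: x=[7.0000 11.0000 13.0000 22.0000] v=[0.0000 0.0000 2.0000 0.0000]
Step 1: x=[6.9600 10.9600 13.4800 21.8400] v=[-0.4000 -0.4000 4.8000 -1.6000]
Step 2: x=[6.8800 10.8904 14.1936 21.5456] v=[-0.8000 -0.6960 7.1360 -2.9440]
Step 3: x=[6.7604 10.8067 15.0692 21.1571] v=[-1.1958 -0.8374 8.7555 -3.8848]
Step 4: x=[6.6027 10.7273 16.0178 20.7251] v=[-1.5773 -0.7942 9.4857 -4.3200]
Step 5: x=[6.4100 10.6712 16.9430 20.3048] v=[-1.9275 -0.5610 9.2524 -4.2029]
Step 6: x=[6.1877 10.6553 17.7518 19.9500] v=[-2.2230 -0.1589 8.0884 -3.5476]
Step 7: x=[5.9441 10.6920 18.3647 19.7073] v=[-2.4360 0.3669 6.1291 -2.4269]
Step 8: x=[5.6904 10.7872 18.7244 19.6109] v=[-2.5368 0.9519 3.5971 -0.9639]
Max displacement = 3.7244

Answer: 3.7244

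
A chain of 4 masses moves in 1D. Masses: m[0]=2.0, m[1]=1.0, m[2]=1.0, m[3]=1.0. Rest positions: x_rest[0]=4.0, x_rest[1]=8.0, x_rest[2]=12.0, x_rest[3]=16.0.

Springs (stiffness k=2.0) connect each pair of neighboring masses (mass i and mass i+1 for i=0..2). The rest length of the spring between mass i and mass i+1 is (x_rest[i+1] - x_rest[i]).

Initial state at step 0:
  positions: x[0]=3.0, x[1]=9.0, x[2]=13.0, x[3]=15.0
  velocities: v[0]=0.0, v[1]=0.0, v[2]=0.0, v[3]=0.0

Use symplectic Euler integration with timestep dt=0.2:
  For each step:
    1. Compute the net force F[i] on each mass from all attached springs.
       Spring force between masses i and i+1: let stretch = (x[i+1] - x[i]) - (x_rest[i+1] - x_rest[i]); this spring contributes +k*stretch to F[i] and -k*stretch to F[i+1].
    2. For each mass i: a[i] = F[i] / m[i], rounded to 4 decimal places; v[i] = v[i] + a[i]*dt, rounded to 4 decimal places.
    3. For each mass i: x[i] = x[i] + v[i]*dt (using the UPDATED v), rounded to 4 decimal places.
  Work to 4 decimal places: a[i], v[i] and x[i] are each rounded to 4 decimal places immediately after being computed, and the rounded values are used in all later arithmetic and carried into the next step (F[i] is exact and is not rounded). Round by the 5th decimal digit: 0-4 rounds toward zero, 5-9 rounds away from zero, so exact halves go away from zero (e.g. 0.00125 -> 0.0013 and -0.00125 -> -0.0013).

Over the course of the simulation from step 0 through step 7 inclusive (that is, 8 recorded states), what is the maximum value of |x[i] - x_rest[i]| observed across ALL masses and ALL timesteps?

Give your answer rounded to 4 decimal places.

Answer: 1.4316

Derivation:
Step 0: x=[3.0000 9.0000 13.0000 15.0000] v=[0.0000 0.0000 0.0000 0.0000]
Step 1: x=[3.0800 8.8400 12.8400 15.1600] v=[0.4000 -0.8000 -0.8000 0.8000]
Step 2: x=[3.2304 8.5392 12.5456 15.4544] v=[0.7520 -1.5040 -1.4720 1.4720]
Step 3: x=[3.4332 8.1342 12.1634 15.8361] v=[1.0138 -2.0250 -1.9110 1.9085]
Step 4: x=[3.6640 7.6755 11.7527 16.2440] v=[1.1540 -2.2937 -2.0536 2.0394]
Step 5: x=[3.8953 7.2220 11.3751 16.6126] v=[1.1563 -2.2674 -1.8880 1.8429]
Step 6: x=[4.0996 6.8346 11.0843 16.8822] v=[1.0216 -1.9368 -1.4542 1.3479]
Step 7: x=[4.2533 6.5684 10.9173 17.0079] v=[0.7686 -1.3309 -0.8349 0.6287]
Max displacement = 1.4316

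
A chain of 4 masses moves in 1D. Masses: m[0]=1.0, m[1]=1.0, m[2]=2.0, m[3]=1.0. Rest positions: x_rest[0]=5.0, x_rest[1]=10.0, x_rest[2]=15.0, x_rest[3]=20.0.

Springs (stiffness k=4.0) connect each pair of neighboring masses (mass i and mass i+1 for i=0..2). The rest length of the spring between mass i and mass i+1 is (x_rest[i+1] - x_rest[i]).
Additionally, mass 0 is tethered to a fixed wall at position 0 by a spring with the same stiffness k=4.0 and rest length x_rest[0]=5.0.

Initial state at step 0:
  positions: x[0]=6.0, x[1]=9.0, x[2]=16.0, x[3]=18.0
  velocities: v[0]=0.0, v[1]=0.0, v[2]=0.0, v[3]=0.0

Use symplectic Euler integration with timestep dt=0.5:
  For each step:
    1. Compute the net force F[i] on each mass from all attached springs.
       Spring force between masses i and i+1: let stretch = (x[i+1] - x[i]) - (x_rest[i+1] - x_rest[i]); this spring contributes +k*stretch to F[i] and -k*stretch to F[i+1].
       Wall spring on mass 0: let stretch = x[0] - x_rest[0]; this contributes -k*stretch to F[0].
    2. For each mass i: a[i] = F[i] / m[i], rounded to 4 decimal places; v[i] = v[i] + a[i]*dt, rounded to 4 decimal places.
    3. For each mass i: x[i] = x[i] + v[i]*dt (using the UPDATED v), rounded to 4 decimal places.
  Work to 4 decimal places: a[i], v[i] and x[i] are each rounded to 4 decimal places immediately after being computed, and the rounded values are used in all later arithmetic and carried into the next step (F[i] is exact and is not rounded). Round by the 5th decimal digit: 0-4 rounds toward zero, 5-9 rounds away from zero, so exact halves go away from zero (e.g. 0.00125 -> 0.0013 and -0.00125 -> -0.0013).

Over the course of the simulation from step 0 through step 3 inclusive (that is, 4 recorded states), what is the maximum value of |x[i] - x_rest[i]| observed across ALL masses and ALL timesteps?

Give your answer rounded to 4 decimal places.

Step 0: x=[6.0000 9.0000 16.0000 18.0000] v=[0.0000 0.0000 0.0000 0.0000]
Step 1: x=[3.0000 13.0000 13.5000 21.0000] v=[-6.0000 8.0000 -5.0000 6.0000]
Step 2: x=[7.0000 7.5000 14.5000 21.5000] v=[8.0000 -11.0000 2.0000 1.0000]
Step 3: x=[4.5000 8.5000 15.5000 20.0000] v=[-5.0000 2.0000 2.0000 -3.0000]
Max displacement = 3.0000

Answer: 3.0000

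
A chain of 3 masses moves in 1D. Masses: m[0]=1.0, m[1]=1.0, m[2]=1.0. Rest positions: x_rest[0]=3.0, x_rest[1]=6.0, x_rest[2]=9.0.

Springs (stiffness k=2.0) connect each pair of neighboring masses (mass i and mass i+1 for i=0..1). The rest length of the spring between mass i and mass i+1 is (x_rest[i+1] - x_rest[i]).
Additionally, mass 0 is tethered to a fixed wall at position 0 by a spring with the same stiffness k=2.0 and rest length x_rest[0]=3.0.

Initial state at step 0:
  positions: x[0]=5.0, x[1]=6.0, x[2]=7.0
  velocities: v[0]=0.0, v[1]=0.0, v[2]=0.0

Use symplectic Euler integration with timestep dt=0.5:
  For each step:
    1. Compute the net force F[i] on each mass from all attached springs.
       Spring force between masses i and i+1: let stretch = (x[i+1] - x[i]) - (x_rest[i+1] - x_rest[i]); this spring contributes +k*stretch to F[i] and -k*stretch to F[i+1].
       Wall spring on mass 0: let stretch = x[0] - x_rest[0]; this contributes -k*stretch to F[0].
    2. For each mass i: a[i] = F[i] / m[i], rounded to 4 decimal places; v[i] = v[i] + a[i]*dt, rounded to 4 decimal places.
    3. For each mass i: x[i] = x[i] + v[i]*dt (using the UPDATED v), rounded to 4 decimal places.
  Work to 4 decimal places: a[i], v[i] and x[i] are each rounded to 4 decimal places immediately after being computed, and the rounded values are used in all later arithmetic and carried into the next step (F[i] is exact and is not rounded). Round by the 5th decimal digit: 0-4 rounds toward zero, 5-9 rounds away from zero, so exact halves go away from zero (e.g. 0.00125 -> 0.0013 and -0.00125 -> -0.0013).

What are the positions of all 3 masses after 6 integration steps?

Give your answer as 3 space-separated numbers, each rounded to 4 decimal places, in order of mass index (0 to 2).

Answer: 4.8125 7.5938 7.4375

Derivation:
Step 0: x=[5.0000 6.0000 7.0000] v=[0.0000 0.0000 0.0000]
Step 1: x=[3.0000 6.0000 8.0000] v=[-4.0000 0.0000 2.0000]
Step 2: x=[1.0000 5.5000 9.5000] v=[-4.0000 -1.0000 3.0000]
Step 3: x=[0.7500 4.7500 10.5000] v=[-0.5000 -1.5000 2.0000]
Step 4: x=[2.1250 4.8750 10.1250] v=[2.7500 0.2500 -0.7500]
Step 5: x=[3.8125 6.2500 8.6250] v=[3.3750 2.7500 -3.0000]
Step 6: x=[4.8125 7.5938 7.4375] v=[2.0000 2.6875 -2.3750]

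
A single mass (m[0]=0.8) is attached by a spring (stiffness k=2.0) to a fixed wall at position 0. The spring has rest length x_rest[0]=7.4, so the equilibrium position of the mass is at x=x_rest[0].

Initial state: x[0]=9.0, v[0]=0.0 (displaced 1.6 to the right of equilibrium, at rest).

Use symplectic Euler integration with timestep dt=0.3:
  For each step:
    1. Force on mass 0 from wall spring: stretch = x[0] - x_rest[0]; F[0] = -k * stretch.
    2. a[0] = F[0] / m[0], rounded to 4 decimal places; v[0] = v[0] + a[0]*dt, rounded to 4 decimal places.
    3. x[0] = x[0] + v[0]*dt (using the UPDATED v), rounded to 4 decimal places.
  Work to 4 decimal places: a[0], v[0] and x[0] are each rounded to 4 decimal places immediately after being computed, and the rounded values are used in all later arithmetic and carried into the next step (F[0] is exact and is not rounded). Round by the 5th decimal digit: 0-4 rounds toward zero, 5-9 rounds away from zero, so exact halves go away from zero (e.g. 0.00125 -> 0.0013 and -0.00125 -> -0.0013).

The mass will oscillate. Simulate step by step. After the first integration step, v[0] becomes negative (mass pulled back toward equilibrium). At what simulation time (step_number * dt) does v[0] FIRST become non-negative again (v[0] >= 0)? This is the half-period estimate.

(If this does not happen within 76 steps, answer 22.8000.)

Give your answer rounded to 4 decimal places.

Step 0: x=[9.0000] v=[0.0000]
Step 1: x=[8.6400] v=[-1.2000]
Step 2: x=[8.0010] v=[-2.1300]
Step 3: x=[7.2268] v=[-2.5808]
Step 4: x=[6.4915] v=[-2.4509]
Step 5: x=[5.9607] v=[-1.7695]
Step 6: x=[5.7537] v=[-0.6900]
Step 7: x=[5.9171] v=[0.5447]
First v>=0 after going negative at step 7, time=2.1000

Answer: 2.1000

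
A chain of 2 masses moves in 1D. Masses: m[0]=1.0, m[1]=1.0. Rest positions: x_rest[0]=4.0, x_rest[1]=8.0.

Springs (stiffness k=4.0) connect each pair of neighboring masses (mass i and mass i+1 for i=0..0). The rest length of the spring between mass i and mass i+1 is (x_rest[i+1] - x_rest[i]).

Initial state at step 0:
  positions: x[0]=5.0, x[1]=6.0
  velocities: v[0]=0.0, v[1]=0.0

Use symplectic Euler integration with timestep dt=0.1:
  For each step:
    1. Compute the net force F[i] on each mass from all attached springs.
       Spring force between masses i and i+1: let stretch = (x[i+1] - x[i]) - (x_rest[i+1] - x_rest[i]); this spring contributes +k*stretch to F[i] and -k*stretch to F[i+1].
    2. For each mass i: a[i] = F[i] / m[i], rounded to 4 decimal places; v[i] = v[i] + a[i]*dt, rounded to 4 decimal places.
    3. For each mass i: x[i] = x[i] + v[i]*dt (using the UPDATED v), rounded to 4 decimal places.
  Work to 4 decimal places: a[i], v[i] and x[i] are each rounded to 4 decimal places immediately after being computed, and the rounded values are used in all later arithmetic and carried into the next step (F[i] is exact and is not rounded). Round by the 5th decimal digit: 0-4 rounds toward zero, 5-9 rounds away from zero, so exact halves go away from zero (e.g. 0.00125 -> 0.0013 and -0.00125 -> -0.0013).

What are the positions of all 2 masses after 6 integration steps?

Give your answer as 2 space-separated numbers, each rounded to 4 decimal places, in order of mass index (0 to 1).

Answer: 3.0903 7.9098

Derivation:
Step 0: x=[5.0000 6.0000] v=[0.0000 0.0000]
Step 1: x=[4.8800 6.1200] v=[-1.2000 1.2000]
Step 2: x=[4.6496 6.3504] v=[-2.3040 2.3040]
Step 3: x=[4.3272 6.6728] v=[-3.2237 3.2237]
Step 4: x=[3.9387 7.0614] v=[-3.8855 3.8855]
Step 5: x=[3.5151 7.4850] v=[-4.2364 4.2364]
Step 6: x=[3.0903 7.9098] v=[-4.2484 4.2484]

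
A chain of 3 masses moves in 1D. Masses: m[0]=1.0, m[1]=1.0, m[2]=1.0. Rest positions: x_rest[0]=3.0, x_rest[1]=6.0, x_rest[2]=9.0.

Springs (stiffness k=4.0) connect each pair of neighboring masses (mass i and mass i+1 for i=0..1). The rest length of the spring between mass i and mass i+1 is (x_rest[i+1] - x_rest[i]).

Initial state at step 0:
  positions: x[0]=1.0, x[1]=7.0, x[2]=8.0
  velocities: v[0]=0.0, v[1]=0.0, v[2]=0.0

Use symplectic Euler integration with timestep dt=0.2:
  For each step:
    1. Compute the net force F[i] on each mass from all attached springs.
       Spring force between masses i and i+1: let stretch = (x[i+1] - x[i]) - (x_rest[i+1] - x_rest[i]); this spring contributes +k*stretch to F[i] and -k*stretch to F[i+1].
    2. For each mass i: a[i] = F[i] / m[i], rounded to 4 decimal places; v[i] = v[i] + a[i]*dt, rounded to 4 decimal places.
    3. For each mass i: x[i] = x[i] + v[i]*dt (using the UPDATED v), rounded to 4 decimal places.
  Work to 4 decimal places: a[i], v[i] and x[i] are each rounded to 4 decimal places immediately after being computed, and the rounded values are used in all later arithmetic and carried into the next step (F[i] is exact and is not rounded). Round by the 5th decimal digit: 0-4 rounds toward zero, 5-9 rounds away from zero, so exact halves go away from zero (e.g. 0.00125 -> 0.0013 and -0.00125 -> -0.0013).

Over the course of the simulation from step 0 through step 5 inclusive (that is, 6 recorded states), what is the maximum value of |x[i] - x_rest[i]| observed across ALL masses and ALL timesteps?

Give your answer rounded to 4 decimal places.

Answer: 2.4418

Derivation:
Step 0: x=[1.0000 7.0000 8.0000] v=[0.0000 0.0000 0.0000]
Step 1: x=[1.4800 6.2000 8.3200] v=[2.4000 -4.0000 1.6000]
Step 2: x=[2.2352 4.9840 8.7808] v=[3.7760 -6.0800 2.3040]
Step 3: x=[2.9502 3.9357 9.1141] v=[3.5750 -5.2416 1.6666]
Step 4: x=[3.3429 3.5582 9.0989] v=[1.9634 -1.8873 -0.0761]
Step 5: x=[3.2900 4.0328 8.6772] v=[-0.2644 2.3730 -2.1087]
Max displacement = 2.4418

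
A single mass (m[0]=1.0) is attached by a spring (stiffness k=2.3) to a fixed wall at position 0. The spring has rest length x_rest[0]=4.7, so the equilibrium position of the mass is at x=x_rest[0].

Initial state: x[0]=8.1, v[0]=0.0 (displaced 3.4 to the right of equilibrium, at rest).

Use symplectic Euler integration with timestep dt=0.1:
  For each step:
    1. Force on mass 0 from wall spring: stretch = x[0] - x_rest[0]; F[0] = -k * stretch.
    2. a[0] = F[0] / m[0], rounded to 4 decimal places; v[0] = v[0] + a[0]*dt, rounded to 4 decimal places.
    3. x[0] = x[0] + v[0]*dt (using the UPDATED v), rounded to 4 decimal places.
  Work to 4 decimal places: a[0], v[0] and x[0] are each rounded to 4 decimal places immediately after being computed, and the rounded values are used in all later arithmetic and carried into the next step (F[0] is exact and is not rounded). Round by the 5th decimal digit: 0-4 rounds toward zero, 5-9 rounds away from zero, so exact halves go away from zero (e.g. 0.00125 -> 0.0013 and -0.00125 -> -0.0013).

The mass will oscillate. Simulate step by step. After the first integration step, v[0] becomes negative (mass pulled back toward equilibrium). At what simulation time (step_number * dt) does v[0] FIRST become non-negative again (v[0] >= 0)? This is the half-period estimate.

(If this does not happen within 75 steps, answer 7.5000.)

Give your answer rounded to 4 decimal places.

Answer: 2.1000

Derivation:
Step 0: x=[8.1000] v=[0.0000]
Step 1: x=[8.0218] v=[-0.7820]
Step 2: x=[7.8672] v=[-1.5460]
Step 3: x=[7.6398] v=[-2.2745]
Step 4: x=[7.3447] v=[-2.9507]
Step 5: x=[6.9888] v=[-3.5590]
Step 6: x=[6.5803] v=[-4.0854]
Step 7: x=[6.1285] v=[-4.5179]
Step 8: x=[5.6439] v=[-4.8465]
Step 9: x=[5.1375] v=[-5.0636]
Step 10: x=[4.6211] v=[-5.1642]
Step 11: x=[4.1065] v=[-5.1461]
Step 12: x=[3.6055] v=[-5.0096]
Step 13: x=[3.1297] v=[-4.7579]
Step 14: x=[2.6900] v=[-4.3967]
Step 15: x=[2.2966] v=[-3.9344]
Step 16: x=[1.9584] v=[-3.3816]
Step 17: x=[1.6833] v=[-2.7510]
Step 18: x=[1.4776] v=[-2.0572]
Step 19: x=[1.3460] v=[-1.3161]
Step 20: x=[1.2915] v=[-0.5447]
Step 21: x=[1.3154] v=[0.2393]
First v>=0 after going negative at step 21, time=2.1000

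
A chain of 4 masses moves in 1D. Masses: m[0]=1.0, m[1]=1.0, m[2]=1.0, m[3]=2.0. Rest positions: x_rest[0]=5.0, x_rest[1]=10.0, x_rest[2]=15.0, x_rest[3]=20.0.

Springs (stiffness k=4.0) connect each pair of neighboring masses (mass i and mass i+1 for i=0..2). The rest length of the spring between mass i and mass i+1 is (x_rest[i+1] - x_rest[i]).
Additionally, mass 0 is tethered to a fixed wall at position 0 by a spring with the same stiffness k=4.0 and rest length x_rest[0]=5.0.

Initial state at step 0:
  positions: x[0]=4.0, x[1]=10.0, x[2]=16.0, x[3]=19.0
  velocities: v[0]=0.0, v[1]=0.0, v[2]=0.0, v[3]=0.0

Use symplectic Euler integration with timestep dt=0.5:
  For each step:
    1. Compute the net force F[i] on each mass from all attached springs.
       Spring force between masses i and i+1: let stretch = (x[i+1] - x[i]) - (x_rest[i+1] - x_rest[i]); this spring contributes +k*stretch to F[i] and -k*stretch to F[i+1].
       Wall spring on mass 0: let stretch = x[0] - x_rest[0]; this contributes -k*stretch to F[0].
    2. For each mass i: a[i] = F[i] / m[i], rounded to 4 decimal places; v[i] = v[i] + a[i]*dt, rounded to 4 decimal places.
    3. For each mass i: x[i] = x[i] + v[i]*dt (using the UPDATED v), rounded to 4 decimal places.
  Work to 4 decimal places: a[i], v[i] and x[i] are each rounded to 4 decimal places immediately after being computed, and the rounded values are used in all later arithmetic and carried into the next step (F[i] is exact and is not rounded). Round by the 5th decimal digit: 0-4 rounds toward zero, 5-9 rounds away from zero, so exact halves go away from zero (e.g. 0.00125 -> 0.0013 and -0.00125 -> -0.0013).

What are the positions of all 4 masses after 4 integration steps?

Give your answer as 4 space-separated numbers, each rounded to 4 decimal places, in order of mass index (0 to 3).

Answer: 4.0000 10.0000 15.5000 19.7500

Derivation:
Step 0: x=[4.0000 10.0000 16.0000 19.0000] v=[0.0000 0.0000 0.0000 0.0000]
Step 1: x=[6.0000 10.0000 13.0000 20.0000] v=[4.0000 0.0000 -6.0000 2.0000]
Step 2: x=[6.0000 9.0000 14.0000 20.0000] v=[0.0000 -2.0000 2.0000 0.0000]
Step 3: x=[3.0000 10.0000 16.0000 19.5000] v=[-6.0000 2.0000 4.0000 -1.0000]
Step 4: x=[4.0000 10.0000 15.5000 19.7500] v=[2.0000 0.0000 -1.0000 0.5000]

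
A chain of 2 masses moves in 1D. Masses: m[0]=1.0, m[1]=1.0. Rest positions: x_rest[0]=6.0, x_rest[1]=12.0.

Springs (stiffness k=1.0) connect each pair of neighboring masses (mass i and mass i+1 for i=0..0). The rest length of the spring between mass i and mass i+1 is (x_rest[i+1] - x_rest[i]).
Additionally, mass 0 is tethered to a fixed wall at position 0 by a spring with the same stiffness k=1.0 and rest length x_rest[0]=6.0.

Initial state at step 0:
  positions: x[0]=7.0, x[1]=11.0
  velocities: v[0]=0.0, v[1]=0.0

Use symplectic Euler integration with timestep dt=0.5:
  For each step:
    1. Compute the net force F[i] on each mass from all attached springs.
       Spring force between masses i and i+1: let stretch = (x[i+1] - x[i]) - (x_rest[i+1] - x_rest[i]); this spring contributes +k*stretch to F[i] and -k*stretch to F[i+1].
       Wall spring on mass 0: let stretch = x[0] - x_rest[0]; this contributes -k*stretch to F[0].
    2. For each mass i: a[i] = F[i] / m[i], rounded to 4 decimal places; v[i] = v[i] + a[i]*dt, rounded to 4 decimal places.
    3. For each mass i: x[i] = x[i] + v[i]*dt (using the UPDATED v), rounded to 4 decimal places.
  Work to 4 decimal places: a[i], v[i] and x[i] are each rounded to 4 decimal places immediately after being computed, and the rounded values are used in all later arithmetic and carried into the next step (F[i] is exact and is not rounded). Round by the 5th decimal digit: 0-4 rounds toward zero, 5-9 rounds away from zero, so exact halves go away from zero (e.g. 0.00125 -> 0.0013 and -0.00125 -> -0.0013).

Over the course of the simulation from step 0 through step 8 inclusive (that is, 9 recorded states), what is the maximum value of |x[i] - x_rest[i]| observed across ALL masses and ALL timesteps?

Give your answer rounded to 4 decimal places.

Step 0: x=[7.0000 11.0000] v=[0.0000 0.0000]
Step 1: x=[6.2500 11.5000] v=[-1.5000 1.0000]
Step 2: x=[5.2500 12.1875] v=[-2.0000 1.3750]
Step 3: x=[4.6719 12.6407] v=[-1.1563 0.9063]
Step 4: x=[4.9180 12.6017] v=[0.4922 -0.0781]
Step 5: x=[5.8556 12.1417] v=[1.8751 -0.9200]
Step 6: x=[6.9008 11.6102] v=[2.0904 -1.0631]
Step 7: x=[7.3982 11.4013] v=[0.9947 -0.4178]
Step 8: x=[7.0468 11.6917] v=[-0.7029 0.5807]
Max displacement = 1.3982

Answer: 1.3982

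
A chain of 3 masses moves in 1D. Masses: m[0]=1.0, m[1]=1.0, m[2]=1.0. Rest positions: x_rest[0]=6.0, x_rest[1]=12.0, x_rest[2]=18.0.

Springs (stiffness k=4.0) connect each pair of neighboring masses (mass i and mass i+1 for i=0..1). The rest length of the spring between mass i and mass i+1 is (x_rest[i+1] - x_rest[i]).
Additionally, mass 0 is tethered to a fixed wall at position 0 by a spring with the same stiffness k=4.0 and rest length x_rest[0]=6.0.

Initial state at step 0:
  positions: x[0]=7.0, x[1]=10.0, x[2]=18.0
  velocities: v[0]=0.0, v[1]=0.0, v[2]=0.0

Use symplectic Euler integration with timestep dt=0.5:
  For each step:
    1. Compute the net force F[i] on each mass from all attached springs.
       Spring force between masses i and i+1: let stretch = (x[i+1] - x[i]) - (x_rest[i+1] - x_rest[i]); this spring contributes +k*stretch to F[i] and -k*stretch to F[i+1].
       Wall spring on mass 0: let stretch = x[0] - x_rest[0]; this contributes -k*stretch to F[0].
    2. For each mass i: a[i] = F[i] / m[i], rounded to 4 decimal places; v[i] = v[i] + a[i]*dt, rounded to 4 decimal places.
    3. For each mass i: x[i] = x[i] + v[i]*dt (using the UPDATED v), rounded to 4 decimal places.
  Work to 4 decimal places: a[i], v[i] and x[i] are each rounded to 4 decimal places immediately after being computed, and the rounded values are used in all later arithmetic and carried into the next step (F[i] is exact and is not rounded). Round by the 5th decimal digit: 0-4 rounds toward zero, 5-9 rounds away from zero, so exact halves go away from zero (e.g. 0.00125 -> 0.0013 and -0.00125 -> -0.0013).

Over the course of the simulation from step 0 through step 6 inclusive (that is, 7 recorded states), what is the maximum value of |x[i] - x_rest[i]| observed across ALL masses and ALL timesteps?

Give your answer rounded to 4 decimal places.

Step 0: x=[7.0000 10.0000 18.0000] v=[0.0000 0.0000 0.0000]
Step 1: x=[3.0000 15.0000 16.0000] v=[-8.0000 10.0000 -4.0000]
Step 2: x=[8.0000 9.0000 19.0000] v=[10.0000 -12.0000 6.0000]
Step 3: x=[6.0000 12.0000 18.0000] v=[-4.0000 6.0000 -2.0000]
Step 4: x=[4.0000 15.0000 17.0000] v=[-4.0000 6.0000 -2.0000]
Step 5: x=[9.0000 9.0000 20.0000] v=[10.0000 -12.0000 6.0000]
Step 6: x=[5.0000 14.0000 18.0000] v=[-8.0000 10.0000 -4.0000]
Max displacement = 3.0000

Answer: 3.0000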